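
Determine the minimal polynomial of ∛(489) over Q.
m_α(x) = x^3 - 489

α satisfies α^3 = 489, so x^3 - 489 annihilates α. By the rational root test, a rational root p/q (in lowest terms) of x^3 - 489 would satisfy p^3 = 489 q^3, forcing q = 1 and p^3 = 489; but 489 is not a perfect cube, contradiction. A monic cubic over Q with no rational root is irreducible (any nontrivial factorization would include a linear factor). Hence x^3 - 489 is the minimal polynomial of α, and in particular [Q(α):Q] = 3.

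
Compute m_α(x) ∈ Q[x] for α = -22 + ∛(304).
m_α(x) = x^3 + 66x^2 + 1452x + 10344

Set β = α + 22 = ∛(304), so β^3 = 304. Then (α + 22)^3 - 304 = 0, i.e. α is a root of g(x) = (x + 22)^3 - 304 = x^3 + 66x^2 + 1452x + 10344. Since g(x) = h(x + 22) where h(x) = x^3 - 304, and h is irreducible over Q (because 304 is not a perfect cube, so h has no rational root, and a monic cubic with no rational root is irreducible), g is also irreducible (irreducibility is preserved under the substitution x → x + 22). Hence m_α(x) = x^3 + 66x^2 + 1452x + 10344.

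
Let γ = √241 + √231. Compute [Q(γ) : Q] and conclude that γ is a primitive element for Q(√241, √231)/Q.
[Q(γ) : Q] = 4 (equivalently, Q(γ) = Q(√241, √231))

Obviously Q(γ) ⊆ Q(√241, √231), and [Q(√241, √231):Q] = 4 (since 241, 231 are distinct squarefree integers > 1 with 55671 not a perfect square). To show equality we compute the minimal polynomial of γ. From γ = √241 + √231: γ^2 = 241 + 2√(55671) + 231 = 472 + 2√(55671), so γ^2 - 472 = 2√(55671); squaring, (γ^2 - 472)^2 = 4·55671, i.e. γ^4 - 944γ^2 + 222784 - 222684 = 0, i.e. γ^4 - 944γ^2 + 100 = 0. So γ is a root of x^4 - 944x^2 + 100. This polynomial is irreducible over Q: it has no rational root (each ±√241 ± √231 is irrational), and any factorization into two quadratics over Q would force √(55671) ∈ Q (pairing opposite roots) or √241, √231 ∈ Q (other pairings), all impossible. Hence [Q(γ):Q] = 4 = [Q(√241, √231):Q], so Q(γ) = Q(√241, √231).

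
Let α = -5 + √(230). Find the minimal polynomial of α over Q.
m_α(x) = x^2 + 10x - 205

From α + 5 = √(230), squaring gives (α + 5)^2 = 230, i.e. α^2 + 10α + 25 = 230, so α^2 + 10α - 205 = 0. The discriminant of x^2 + 10x - 205 is (10)^2 - 4·(-205) = 100 + 820 = 920, and 4·(230) is not a perfect square in Q since 230 is squarefree and ≠ 1. Hence x^2 + 10x - 205 is irreducible over Q and is the minimal polynomial of α.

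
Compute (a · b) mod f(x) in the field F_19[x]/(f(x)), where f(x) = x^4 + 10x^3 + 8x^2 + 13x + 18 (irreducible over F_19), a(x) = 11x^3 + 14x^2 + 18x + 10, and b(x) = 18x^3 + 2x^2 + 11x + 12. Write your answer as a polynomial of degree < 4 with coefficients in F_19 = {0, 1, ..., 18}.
a · b ≡ x^3 + 12x^2 + 17x + 14 (mod f(x))

Multiply in F_19[x]: a(x)·b(x) = (11x^3 + 14x^2 + 18x + 10)·(18x^3 + 2x^2 + 11x + 12) = 8x^6 + 8x^5 + 17x^4 + 8x^3 + 6x^2 + 3x + 6. This has degree ≥ 4, so divide by f(x) over F_19: 8x^6 + 8x^5 + 17x^4 + 8x^3 + 6x^2 + 3x + 6 = (8x^2 + 4x + 8)·(x^4 + 10x^3 + 8x^2 + 13x + 18) + (x^3 + 12x^2 + 17x + 14). Hence a·b ≡ x^3 + 12x^2 + 17x + 14 (mod f). (F_19[x]/(f) is a field with 19^4 = 130321 elements since f is irreducible of degree 4.)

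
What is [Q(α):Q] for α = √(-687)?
[Q(α):Q] = 2

[Q(α):Q] equals the degree of the minimal polynomial of α. Here α^2 = -687 and x^2 + 687 is irreducible (d = -687 is squarefree, ≠ 1, hence not a square), so deg(m_α) = 2. Thus [Q(α):Q] = 2.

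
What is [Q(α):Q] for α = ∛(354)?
[Q(α):Q] = 3

The minimal polynomial of α is x^3 - 354, irreducible over Q since 354 is not a perfect cube (so x^3 - 354 has no rational root). Hence [Q(α):Q] = deg(m_α) = 3.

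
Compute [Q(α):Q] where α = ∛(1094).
[Q(α):Q] = 3

The minimal polynomial of α is x^3 - 1094, irreducible over Q since 1094 is not a perfect cube (so x^3 - 1094 has no rational root). Hence [Q(α):Q] = deg(m_α) = 3.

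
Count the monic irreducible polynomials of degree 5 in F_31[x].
There are 5725824 monic irreducible polynomials of degree 5 over F_31

Each element of F_{31^5} that lies in no proper subfield is a root of exactly one monic irreducible of degree 5 over F_31, and each such polynomial has 5 distinct roots in F_{31^5}. By Möbius inversion the count is N_31(5) = (1/5) Σ_{d|5} μ(5/d) · 31^d = (1/5)(μ(5)·31^1 + μ(1)·31^5) = 28629120/5 = 5725824.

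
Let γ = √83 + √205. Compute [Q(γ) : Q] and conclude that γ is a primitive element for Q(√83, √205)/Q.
[Q(γ) : Q] = 4 (equivalently, Q(γ) = Q(√83, √205))

Obviously Q(γ) ⊆ Q(√83, √205), and [Q(√83, √205):Q] = 4 (since 83, 205 are distinct squarefree integers > 1 with 17015 not a perfect square). To show equality we compute the minimal polynomial of γ. From γ = √83 + √205: γ^2 = 83 + 2√(17015) + 205 = 288 + 2√(17015), so γ^2 - 288 = 2√(17015); squaring, (γ^2 - 288)^2 = 4·17015, i.e. γ^4 - 576γ^2 + 82944 - 68060 = 0, i.e. γ^4 - 576γ^2 + 14884 = 0. So γ is a root of x^4 - 576x^2 + 14884. This polynomial is irreducible over Q: it has no rational root (each ±√83 ± √205 is irrational), and any factorization into two quadratics over Q would force √(17015) ∈ Q (pairing opposite roots) or √83, √205 ∈ Q (other pairings), all impossible. Hence [Q(γ):Q] = 4 = [Q(√83, √205):Q], so Q(γ) = Q(√83, √205).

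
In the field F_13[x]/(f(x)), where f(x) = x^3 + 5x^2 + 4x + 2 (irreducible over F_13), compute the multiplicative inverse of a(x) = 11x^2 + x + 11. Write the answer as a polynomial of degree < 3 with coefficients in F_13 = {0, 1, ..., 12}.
a(x)^(-1) ≡ 9x^2 + 3x + 4 (mod f(x))

Since f is irreducible over F_13, F_13[x]/(f) is a field and a(x) ≠ 0 has an inverse. Apply the extended Euclidean algorithm to f(x) and a(x) in F_13[x]: f(x) = (6x + 7)·a(x) + (9x + 3);  a(x) = (7x + 5)·(9x + 3) + (9). The last nonzero remainder is the constant 9 = gcd(f, a) in F_13. Back-substituting through the division chain expresses 9 = s(x)·a(x) + t(x)·f(x) with s(x) ≡ 3x^2 + x + 10 (mod f), so (3x^2 + x + 10)·a(x) ≡ 9 (mod f). Multiplying by 9^(-1) ≡ 3 in F_13 gives a(x)^(-1) ≡ 3·(3x^2 + x + 10) ≡ 9x^2 + 3x + 4 (mod f). Check: (11x^2 + x + 11)·(9x^2 + 3x + 4) = 8x^4 + 3x^3 + 3x^2 + 11x + 5 ≡ 1 (mod x^3 + 5x^2 + 4x + 2).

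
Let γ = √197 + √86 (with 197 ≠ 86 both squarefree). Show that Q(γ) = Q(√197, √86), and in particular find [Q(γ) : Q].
[Q(γ) : Q] = 4 (equivalently, Q(γ) = Q(√197, √86))

Obviously Q(γ) ⊆ Q(√197, √86), and [Q(√197, √86):Q] = 4 (since 197, 86 are distinct squarefree integers > 1 with 16942 not a perfect square). To show equality we compute the minimal polynomial of γ. From γ = √197 + √86: γ^2 = 197 + 2√(16942) + 86 = 283 + 2√(16942), so γ^2 - 283 = 2√(16942); squaring, (γ^2 - 283)^2 = 4·16942, i.e. γ^4 - 566γ^2 + 80089 - 67768 = 0, i.e. γ^4 - 566γ^2 + 12321 = 0. So γ is a root of x^4 - 566x^2 + 12321. This polynomial is irreducible over Q: it has no rational root (each ±√197 ± √86 is irrational), and any factorization into two quadratics over Q would force √(16942) ∈ Q (pairing opposite roots) or √197, √86 ∈ Q (other pairings), all impossible. Hence [Q(γ):Q] = 4 = [Q(√197, √86):Q], so Q(γ) = Q(√197, √86).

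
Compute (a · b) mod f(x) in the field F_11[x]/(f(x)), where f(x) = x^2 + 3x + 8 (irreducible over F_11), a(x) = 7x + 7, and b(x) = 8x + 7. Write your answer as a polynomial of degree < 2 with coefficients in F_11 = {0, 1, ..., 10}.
a · b ≡ 3x + 8 (mod f(x))

Multiply in F_11[x]: a(x)·b(x) = (7x + 7)·(8x + 7) = x^2 + 6x + 5. This has degree ≥ 2, so divide by f(x) over F_11: x^2 + 6x + 5 = (1)·(x^2 + 3x + 8) + (3x + 8). Hence a·b ≡ 3x + 8 (mod f). (F_11[x]/(f) is a field with 11^2 = 121 elements since f is irreducible of degree 2.)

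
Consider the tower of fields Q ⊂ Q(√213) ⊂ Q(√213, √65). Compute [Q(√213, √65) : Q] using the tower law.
[Q(√213, √65) : Q] = 4

[Q(√213):Q] = 2 (min poly x^2 - 213, irreducible since 213 is squarefree > 1). For the top step, suppose √65 ∈ Q(√213), say √65 = c + d√213 with c, d ∈ Q. Squaring: 65 = c^2 + 213d^2 + 2cd√213. Since √213 ∉ Q this forces 2cd = 0. If d = 0 then √65 = c ∈ Q, contradicting 65 squarefree > 1. If c = 0 then 65 = 213d^2, so 213·65 = (213d)^2 is a perfect square in Q — but 213·65 = 13845 is not a perfect square (since 213 and 65 are distinct squarefree integers). Contradiction. Hence √65 ∉ Q(√213), so x^2 - 65 stays irreducible over Q(√213) and [Q(√213, √65) : Q(√213)] = 2. By the tower law, [Q(√213, √65) : Q] = 2 · 2 = 4.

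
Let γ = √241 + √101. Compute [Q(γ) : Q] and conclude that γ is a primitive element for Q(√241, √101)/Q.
[Q(γ) : Q] = 4 (equivalently, Q(γ) = Q(√241, √101))

Obviously Q(γ) ⊆ Q(√241, √101), and [Q(√241, √101):Q] = 4 (since 241, 101 are distinct squarefree integers > 1 with 24341 not a perfect square). To show equality we compute the minimal polynomial of γ. From γ = √241 + √101: γ^2 = 241 + 2√(24341) + 101 = 342 + 2√(24341), so γ^2 - 342 = 2√(24341); squaring, (γ^2 - 342)^2 = 4·24341, i.e. γ^4 - 684γ^2 + 116964 - 97364 = 0, i.e. γ^4 - 684γ^2 + 19600 = 0. So γ is a root of x^4 - 684x^2 + 19600. This polynomial is irreducible over Q: it has no rational root (each ±√241 ± √101 is irrational), and any factorization into two quadratics over Q would force √(24341) ∈ Q (pairing opposite roots) or √241, √101 ∈ Q (other pairings), all impossible. Hence [Q(γ):Q] = 4 = [Q(√241, √101):Q], so Q(γ) = Q(√241, √101).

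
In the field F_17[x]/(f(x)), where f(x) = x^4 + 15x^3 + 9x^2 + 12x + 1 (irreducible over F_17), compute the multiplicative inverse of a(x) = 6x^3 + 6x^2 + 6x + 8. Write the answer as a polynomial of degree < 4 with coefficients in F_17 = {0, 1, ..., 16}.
a(x)^(-1) ≡ 5x^3 + 14x^2 + 2x + 15 (mod f(x))

Since f is irreducible over F_17, F_17[x]/(f) is a field and a(x) ≠ 0 has an inverse. Apply the extended Euclidean algorithm to f(x) and a(x) in F_17[x]: f(x) = (3x + 8)·a(x) + (11x^2 + 8x + 5);  a(x) = (16x + 9)·(11x^2 + 8x + 5) + (7x + 14);  (11x^2 + 8x + 5) = (4x + 15)·(7x + 14) + (16). The last nonzero remainder is the constant 16 = gcd(f, a) in F_17. Back-substituting through the division chain expresses 16 = s(x)·a(x) + t(x)·f(x) with s(x) ≡ 12x^3 + 3x^2 + 15x + 2 (mod f), so (12x^3 + 3x^2 + 15x + 2)·a(x) ≡ 16 (mod f). Multiplying by 16^(-1) ≡ 16 in F_17 gives a(x)^(-1) ≡ 16·(12x^3 + 3x^2 + 15x + 2) ≡ 5x^3 + 14x^2 + 2x + 15 (mod f). Check: (6x^3 + 6x^2 + 6x + 8)·(5x^3 + 14x^2 + 2x + 15) = 13x^6 + 12x^5 + 7x^4 + 5x^3 + 10x^2 + 4x + 1 ≡ 1 (mod x^4 + 15x^3 + 9x^2 + 12x + 1).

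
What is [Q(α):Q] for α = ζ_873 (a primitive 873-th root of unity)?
[Q(α):Q] = 576

The minimal polynomial of ζ_873 over Q is the 873-th cyclotomic polynomial Φ_873(x), which is irreducible over Q and has degree φ(873) = 576. Hence [Q(α):Q] = φ(873) = 576.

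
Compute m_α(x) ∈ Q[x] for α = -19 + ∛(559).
m_α(x) = x^3 + 57x^2 + 1083x + 6300

Set β = α + 19 = ∛(559), so β^3 = 559. Then (α + 19)^3 - 559 = 0, i.e. α is a root of g(x) = (x + 19)^3 - 559 = x^3 + 57x^2 + 1083x + 6300. Since g(x) = h(x + 19) where h(x) = x^3 - 559, and h is irreducible over Q (because 559 is not a perfect cube, so h has no rational root, and a monic cubic with no rational root is irreducible), g is also irreducible (irreducibility is preserved under the substitution x → x + 19). Hence m_α(x) = x^3 + 57x^2 + 1083x + 6300.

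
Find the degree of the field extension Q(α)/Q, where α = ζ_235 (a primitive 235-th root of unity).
[Q(α):Q] = 184

The minimal polynomial of ζ_235 over Q is the 235-th cyclotomic polynomial Φ_235(x), which is irreducible over Q and has degree φ(235) = 184. Hence [Q(α):Q] = φ(235) = 184.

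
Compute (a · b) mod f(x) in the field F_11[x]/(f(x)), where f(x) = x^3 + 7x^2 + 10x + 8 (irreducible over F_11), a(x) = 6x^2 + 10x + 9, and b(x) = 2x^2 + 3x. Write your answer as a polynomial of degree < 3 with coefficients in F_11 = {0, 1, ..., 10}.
a · b ≡ 8x^2 + 6x + 5 (mod f(x))

Multiply in F_11[x]: a(x)·b(x) = (6x^2 + 10x + 9)·(2x^2 + 3x) = x^4 + 5x^3 + 4x^2 + 5x. This has degree ≥ 3, so divide by f(x) over F_11: x^4 + 5x^3 + 4x^2 + 5x = (x + 9)·(x^3 + 7x^2 + 10x + 8) + (8x^2 + 6x + 5). Hence a·b ≡ 8x^2 + 6x + 5 (mod f). (F_11[x]/(f) is a field with 11^3 = 1331 elements since f is irreducible of degree 3.)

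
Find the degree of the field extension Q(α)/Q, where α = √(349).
[Q(α):Q] = 2

[Q(α):Q] equals the degree of the minimal polynomial of α. Here α^2 = 349 and x^2 - 349 is irreducible (d = 349 is squarefree, ≠ 1, hence not a square), so deg(m_α) = 2. Thus [Q(α):Q] = 2.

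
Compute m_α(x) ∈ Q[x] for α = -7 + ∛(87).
m_α(x) = x^3 + 21x^2 + 147x + 256

Set β = α + 7 = ∛(87), so β^3 = 87. Then (α + 7)^3 - 87 = 0, i.e. α is a root of g(x) = (x + 7)^3 - 87 = x^3 + 21x^2 + 147x + 256. Since g(x) = h(x + 7) where h(x) = x^3 - 87, and h is irreducible over Q (because 87 is not a perfect cube, so h has no rational root, and a monic cubic with no rational root is irreducible), g is also irreducible (irreducibility is preserved under the substitution x → x + 7). Hence m_α(x) = x^3 + 21x^2 + 147x + 256.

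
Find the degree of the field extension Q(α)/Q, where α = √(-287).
[Q(α):Q] = 2

[Q(α):Q] equals the degree of the minimal polynomial of α. Here α^2 = -287 and x^2 + 287 is irreducible (d = -287 is squarefree, ≠ 1, hence not a square), so deg(m_α) = 2. Thus [Q(α):Q] = 2.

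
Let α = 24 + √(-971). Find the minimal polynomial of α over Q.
m_α(x) = x^2 - 48x + 1547

From α - 24 = √(-971), squaring gives (α - 24)^2 = -971, i.e. α^2 - 48α + 576 = -971, so α^2 - 48α + 1547 = 0. The discriminant of x^2 - 48x + 1547 is (-48)^2 - 4·(1547) = 2304 - 6188 = -3884, and 4·(-971) is not a perfect square in Q since -971 is squarefree and ≠ 1. Hence x^2 - 48x + 1547 is irreducible over Q and is the minimal polynomial of α.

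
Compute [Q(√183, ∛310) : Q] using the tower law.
[Q(√183, ∛310) : Q] = 6

Let L = Q(√183, ∛310). Since Q(√183) ⊂ L and [Q(√183):Q] = 2, the tower law gives 2 | [L:Q]. Likewise Q(∛310) ⊂ L with [Q(∛310):Q] = 3 (because 310 is not a perfect cube), so 3 | [L:Q]. As gcd(2,3) = 1, [L:Q] is divisible by 6. Conversely L is generated over Q by √183 and ∛310, so [L:Q] ≤ 2·3 = 6. Therefore [Q(√183, ∛310) : Q] = 6.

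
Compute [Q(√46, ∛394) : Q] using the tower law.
[Q(√46, ∛394) : Q] = 6

Let L = Q(√46, ∛394). Since Q(√46) ⊂ L and [Q(√46):Q] = 2, the tower law gives 2 | [L:Q]. Likewise Q(∛394) ⊂ L with [Q(∛394):Q] = 3 (because 394 is not a perfect cube), so 3 | [L:Q]. As gcd(2,3) = 1, [L:Q] is divisible by 6. Conversely L is generated over Q by √46 and ∛394, so [L:Q] ≤ 2·3 = 6. Therefore [Q(√46, ∛394) : Q] = 6.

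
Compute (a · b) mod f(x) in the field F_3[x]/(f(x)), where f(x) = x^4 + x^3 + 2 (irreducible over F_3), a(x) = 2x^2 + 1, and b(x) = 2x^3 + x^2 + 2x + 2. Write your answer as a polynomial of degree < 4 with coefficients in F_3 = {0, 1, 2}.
a · b ≡ 2x^3 + 2x^2 (mod f(x))

Multiply in F_3[x]: a(x)·b(x) = (2x^2 + 1)·(2x^3 + x^2 + 2x + 2) = x^5 + 2x^4 + 2x^2 + 2x + 2. This has degree ≥ 4, so divide by f(x) over F_3: x^5 + 2x^4 + 2x^2 + 2x + 2 = (x + 1)·(x^4 + x^3 + 2) + (2x^3 + 2x^2). Hence a·b ≡ 2x^3 + 2x^2 (mod f). (F_3[x]/(f) is a field with 3^4 = 81 elements since f is irreducible of degree 4.)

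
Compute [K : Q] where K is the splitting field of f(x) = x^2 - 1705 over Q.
[K : Q] = 2

f(x) = x^2 - 1705 factors as (x - √1705)(x + √1705). The splitting field is K = Q(√1705). Since 1705 is squarefree and > 1, it is not a perfect square, so x^2 - 1705 is irreducible over Q and [Q(√1705) : Q] = 2. Hence [K : Q] = 2.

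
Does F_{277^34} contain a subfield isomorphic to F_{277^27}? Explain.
No: F_{277^27} is not a subfield of F_{277^34}

F_{p^m} embeds in F_{p^n} iff m | n. Here 27 ∤ 34 (since 34 = 1·27 + 7 with remainder 7 ≠ 0), so F_{277^27} is not a subfield of F_{277^34}. Equivalently: if it were, the tower law would give 27 = [F_{277^27}:F_277] dividing [F_{277^34}:F_277] = 34, contradiction.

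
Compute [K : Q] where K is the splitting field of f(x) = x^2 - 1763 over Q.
[K : Q] = 2

f(x) = x^2 - 1763 factors as (x - √1763)(x + √1763). The splitting field is K = Q(√1763). Since 1763 is squarefree and > 1, it is not a perfect square, so x^2 - 1763 is irreducible over Q and [Q(√1763) : Q] = 2. Hence [K : Q] = 2.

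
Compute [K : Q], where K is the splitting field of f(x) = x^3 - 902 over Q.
[K : Q] = 6

The roots of x^3 - 902 are ∛902, ω∛902, ω^2∛902 where ω = e^(2πi/3) is a primitive cube root of unity, so K = Q(∛902, ω). Now [Q(∛902):Q] = 3 (since 902 is not a perfect cube, x^3 - 902 is irreducible) and [Q(ω):Q] = 2. Both 2 and 3 divide [K:Q], and [K:Q] ≤ 3·2 = 6, so [K:Q] = 6. (Equivalently: Q(∛902) ⊂ R but ω ∉ R, so [K : Q(∛902)] = 2.)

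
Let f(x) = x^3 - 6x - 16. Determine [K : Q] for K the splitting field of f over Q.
[K : Q] = 6

By the rational root test, any rational root of the monic integer polynomial f(x) = x^3 - 6x - 16 must be an integer dividing the constant term -16, i.e. one of ±{1, 2, 4, 8, 16}. Evaluating: f(1) = -21, f(-1) = -11, f(2) = -20, f(-2) = -12, f(4) = 24, f(-4) = -56, f(8) = 448, f(-8) = -480, f(16) = 3984, f(-16) = -4016; none is 0, so f has no rational root and is therefore irreducible over Q (a cubic with no linear factor over a field is irreducible). For an irreducible cubic, the Galois group is A_3 or S_3 according as the discriminant disc(f) = -4a^3 - 27b^2 = -4·(-6)^3 - 27·(-16)^2 = -6048 is or is not a square in Q. Here disc(f) = -6048 is not a perfect square in Q, so the Galois group of f over Q is not contained in A_3 and must be all of S_3. The splitting field has degree |S_3| = 6 over Q, so [K : Q] = 6.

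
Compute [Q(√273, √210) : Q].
[Q(√273, √210) : Q] = 4

[Q(√273):Q] = 2 (min poly x^2 - 273, irreducible since 273 is squarefree > 1). For the top step, suppose √210 ∈ Q(√273), say √210 = c + d√273 with c, d ∈ Q. Squaring: 210 = c^2 + 273d^2 + 2cd√273. Since √273 ∉ Q this forces 2cd = 0. If d = 0 then √210 = c ∈ Q, contradicting 210 squarefree > 1. If c = 0 then 210 = 273d^2, so 273·210 = (273d)^2 is a perfect square in Q — but 273·210 = 57330 is not a perfect square (since 273 and 210 are distinct squarefree integers). Contradiction. Hence √210 ∉ Q(√273), so x^2 - 210 stays irreducible over Q(√273) and [Q(√273, √210) : Q(√273)] = 2. By the tower law, [Q(√273, √210) : Q] = 2 · 2 = 4.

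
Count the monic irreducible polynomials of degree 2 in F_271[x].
There are 36585 monic irreducible polynomials of degree 2 over F_271

Each element of F_{271^2} that lies in no proper subfield is a root of exactly one monic irreducible of degree 2 over F_271, and each such polynomial has 2 distinct roots in F_{271^2}. By Möbius inversion the count is N_271(2) = (1/2) Σ_{d|2} μ(2/d) · 271^d = (1/2)(μ(2)·271^1 + μ(1)·271^2) = 73170/2 = 36585.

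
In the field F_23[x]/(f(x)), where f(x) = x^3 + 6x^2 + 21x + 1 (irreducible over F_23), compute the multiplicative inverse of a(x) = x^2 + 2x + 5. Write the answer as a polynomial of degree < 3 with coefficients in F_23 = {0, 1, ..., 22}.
a(x)^(-1) ≡ 21x^2 + 12x + 18 (mod f(x))

Since f is irreducible over F_23, F_23[x]/(f) is a field and a(x) ≠ 0 has an inverse. Apply the extended Euclidean algorithm to f(x) and a(x) in F_23[x]: f(x) = (x + 4)·a(x) + (8x + 4);  a(x) = (3x + 16)·(8x + 4) + (10). The last nonzero remainder is the constant 10 = gcd(f, a) in F_23. Back-substituting through the division chain expresses 10 = s(x)·a(x) + t(x)·f(x) with s(x) ≡ 3x^2 + 5x + 19 (mod f), so (3x^2 + 5x + 19)·a(x) ≡ 10 (mod f). Multiplying by 10^(-1) ≡ 7 in F_23 gives a(x)^(-1) ≡ 7·(3x^2 + 5x + 19) ≡ 21x^2 + 12x + 18 (mod f). Check: (x^2 + 2x + 5)·(21x^2 + 12x + 18) = 21x^4 + 8x^3 + 9x^2 + 4x + 21 ≡ 1 (mod x^3 + 6x^2 + 21x + 1).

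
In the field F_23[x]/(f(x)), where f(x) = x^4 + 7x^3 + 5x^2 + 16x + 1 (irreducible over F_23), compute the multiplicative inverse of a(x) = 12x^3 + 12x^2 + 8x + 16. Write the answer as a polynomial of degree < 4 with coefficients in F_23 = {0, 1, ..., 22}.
a(x)^(-1) ≡ 9x^3 + 17x^2 + 21x + 11 (mod f(x))

Since f is irreducible over F_23, F_23[x]/(f) is a field and a(x) ≠ 0 has an inverse. Apply the extended Euclidean algorithm to f(x) and a(x) in F_23[x]: f(x) = (2x + 12)·a(x) + (6x^2 + 3x + 16);  a(x) = (2x + 1)·(6x^2 + 3x + 16) + (19x);  (6x^2 + 3x + 16) = (10x + 5)·(19x) + (16). The last nonzero remainder is the constant 16 = gcd(f, a) in F_23. Back-substituting through the division chain expresses 16 = s(x)·a(x) + t(x)·f(x) with s(x) ≡ 6x^3 + 19x^2 + 14x + 15 (mod f), so (6x^3 + 19x^2 + 14x + 15)·a(x) ≡ 16 (mod f). Multiplying by 16^(-1) ≡ 13 in F_23 gives a(x)^(-1) ≡ 13·(6x^3 + 19x^2 + 14x + 15) ≡ 9x^3 + 17x^2 + 21x + 11 (mod f). Check: (12x^3 + 12x^2 + 8x + 16)·(9x^3 + 17x^2 + 21x + 11) = 16x^6 + 13x^5 + 22x^4 + 20x^3 + 20x^2 + 10x + 15 ≡ 1 (mod x^4 + 7x^3 + 5x^2 + 16x + 1).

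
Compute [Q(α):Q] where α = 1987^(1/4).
[Q(α):Q] = 4

α is a root of x^4 - 1987. By Eisenstein's criterion at the prime p = 1987 (which divides the constant term 1987 but p^2 = 3948169 does not, since 1987 is squarefree), x^4 - 1987 is irreducible over Q. Hence [Q(α):Q] = 4.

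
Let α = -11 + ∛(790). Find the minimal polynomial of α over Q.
m_α(x) = x^3 + 33x^2 + 363x + 541

Set β = α + 11 = ∛(790), so β^3 = 790. Then (α + 11)^3 - 790 = 0, i.e. α is a root of g(x) = (x + 11)^3 - 790 = x^3 + 33x^2 + 363x + 541. Since g(x) = h(x + 11) where h(x) = x^3 - 790, and h is irreducible over Q (because 790 is not a perfect cube, so h has no rational root, and a monic cubic with no rational root is irreducible), g is also irreducible (irreducibility is preserved under the substitution x → x + 11). Hence m_α(x) = x^3 + 33x^2 + 363x + 541.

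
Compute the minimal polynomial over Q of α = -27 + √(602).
m_α(x) = x^2 + 54x + 127

From α + 27 = √(602), squaring gives (α + 27)^2 = 602, i.e. α^2 + 54α + 729 = 602, so α^2 + 54α + 127 = 0. The discriminant of x^2 + 54x + 127 is (54)^2 - 4·(127) = 2916 - 508 = 2408, and 4·(602) is not a perfect square in Q since 602 is squarefree and ≠ 1. Hence x^2 + 54x + 127 is irreducible over Q and is the minimal polynomial of α.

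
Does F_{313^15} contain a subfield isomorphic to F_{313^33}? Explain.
No: F_{313^33} is not a subfield of F_{313^15}

F_{p^m} embeds in F_{p^n} iff m | n. Here 33 ∤ 15 (since 15 = 0·33 + 15 with remainder 15 ≠ 0), so F_{313^33} is not a subfield of F_{313^15}. Equivalently: if it were, the tower law would give 33 = [F_{313^33}:F_313] dividing [F_{313^15}:F_313] = 15, contradiction.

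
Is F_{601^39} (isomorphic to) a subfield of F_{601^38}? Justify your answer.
No: F_{601^39} is not a subfield of F_{601^38}

F_{p^m} embeds in F_{p^n} iff m | n. Here 39 ∤ 38 (since 38 = 0·39 + 38 with remainder 38 ≠ 0), so F_{601^39} is not a subfield of F_{601^38}. Equivalently: if it were, the tower law would give 39 = [F_{601^39}:F_601] dividing [F_{601^38}:F_601] = 38, contradiction.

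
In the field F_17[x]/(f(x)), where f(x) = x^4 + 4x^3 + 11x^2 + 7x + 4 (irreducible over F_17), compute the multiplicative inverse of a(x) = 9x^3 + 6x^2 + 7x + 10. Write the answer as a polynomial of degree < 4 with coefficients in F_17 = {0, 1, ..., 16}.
a(x)^(-1) ≡ 4x^2 + 9x + 10 (mod f(x))

Since f is irreducible over F_17, F_17[x]/(f) is a field and a(x) ≠ 0 has an inverse. Apply the extended Euclidean algorithm to f(x) and a(x) in F_17[x]: f(x) = (2x + 1)·a(x) + (8x^2 + 14x + 11);  a(x) = (16x + 11)·(8x^2 + 14x + 11) + (8). The last nonzero remainder is the constant 8 = gcd(f, a) in F_17. Back-substituting through the division chain expresses 8 = s(x)·a(x) + t(x)·f(x) with s(x) ≡ 15x^2 + 4x + 12 (mod f), so (15x^2 + 4x + 12)·a(x) ≡ 8 (mod f). Multiplying by 8^(-1) ≡ 15 in F_17 gives a(x)^(-1) ≡ 15·(15x^2 + 4x + 12) ≡ 4x^2 + 9x + 10 (mod f). Check: (9x^3 + 6x^2 + 7x + 10)·(4x^2 + 9x + 10) = 2x^5 + 3x^4 + 2x^3 + 10x^2 + 7x + 15 ≡ 1 (mod x^4 + 4x^3 + 11x^2 + 7x + 4).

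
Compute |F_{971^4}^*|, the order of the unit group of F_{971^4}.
|F_{971^4}^*| = 888949151280

F_{971^4} has 971^4 = 888949151281 elements; its multiplicative group consists of all nonzero elements, so |F_{971^4}^*| = 888949151281 - 1 = 888949151280. (It is cyclic since any finite subgroup of the multiplicative group of a field is cyclic.)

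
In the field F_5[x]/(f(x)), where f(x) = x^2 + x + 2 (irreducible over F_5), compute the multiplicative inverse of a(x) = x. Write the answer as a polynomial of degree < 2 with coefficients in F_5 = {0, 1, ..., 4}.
a(x)^(-1) ≡ 2x + 2 (mod f(x))

Since f is irreducible over F_5, F_5[x]/(f) is a field and a(x) ≠ 0 has an inverse. Apply the extended Euclidean algorithm to f(x) and a(x) in F_5[x]: f(x) = (x + 1)·a(x) + (2). The last nonzero remainder is the constant 2 = gcd(f, a) in F_5. Back-substituting through the division chain expresses 2 = s(x)·a(x) + t(x)·f(x) with s(x) ≡ 4x + 4 (mod f), so (4x + 4)·a(x) ≡ 2 (mod f). Multiplying by 2^(-1) ≡ 3 in F_5 gives a(x)^(-1) ≡ 3·(4x + 4) ≡ 2x + 2 (mod f). Check: (x)·(2x + 2) = 2x^2 + 2x ≡ 1 (mod x^2 + x + 2).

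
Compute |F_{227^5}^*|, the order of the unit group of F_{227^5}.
|F_{227^5}^*| = 602738989906

F_{227^5} has 227^5 = 602738989907 elements; its multiplicative group consists of all nonzero elements, so |F_{227^5}^*| = 602738989907 - 1 = 602738989906. (It is cyclic since any finite subgroup of the multiplicative group of a field is cyclic.)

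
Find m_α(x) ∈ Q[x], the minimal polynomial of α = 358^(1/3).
m_α(x) = x^3 - 358

α satisfies α^3 = 358, so x^3 - 358 annihilates α. By the rational root test, a rational root p/q (in lowest terms) of x^3 - 358 would satisfy p^3 = 358 q^3, forcing q = 1 and p^3 = 358; but 358 is not a perfect cube, contradiction. A monic cubic over Q with no rational root is irreducible (any nontrivial factorization would include a linear factor). Hence x^3 - 358 is the minimal polynomial of α, and in particular [Q(α):Q] = 3.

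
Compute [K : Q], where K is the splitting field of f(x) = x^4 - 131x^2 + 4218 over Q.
[K : Q] = 4

Solving the quadratic in x^2: x^2 = (131 ± √(131^2 - 4·4218))/2 = (131 ± √289)/2 = (131 ± 17)/2, giving x^2 = 57 or x^2 = 74. So f(x) = (x^2 - 57)(x^2 - 74) and the roots of f are ±√57, ±√74. Hence the splitting field is K = Q(√57, √74). Since 57 and 74 are distinct squarefree integers > 1, their product 4218 is not a perfect square, so √74 ∉ Q(√57). By the tower law [K:Q] = [Q(√57,√74):Q(√57)] · [Q(√57):Q] = 2 · 2 = 4.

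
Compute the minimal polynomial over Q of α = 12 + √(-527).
m_α(x) = x^2 - 24x + 671

From α - 12 = √(-527), squaring gives (α - 12)^2 = -527, i.e. α^2 - 24α + 144 = -527, so α^2 - 24α + 671 = 0. The discriminant of x^2 - 24x + 671 is (-24)^2 - 4·(671) = 576 - 2684 = -2108, and 4·(-527) is not a perfect square in Q since -527 is squarefree and ≠ 1. Hence x^2 - 24x + 671 is irreducible over Q and is the minimal polynomial of α.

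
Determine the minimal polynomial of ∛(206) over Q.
m_α(x) = x^3 - 206

α satisfies α^3 = 206, so x^3 - 206 annihilates α. By the rational root test, a rational root p/q (in lowest terms) of x^3 - 206 would satisfy p^3 = 206 q^3, forcing q = 1 and p^3 = 206; but 206 is not a perfect cube, contradiction. A monic cubic over Q with no rational root is irreducible (any nontrivial factorization would include a linear factor). Hence x^3 - 206 is the minimal polynomial of α, and in particular [Q(α):Q] = 3.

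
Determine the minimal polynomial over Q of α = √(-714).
m_α(x) = x^2 + 714

α satisfies α^2 + 714 = 0, so x^2 + 714 annihilates α. Since d = -714 is squarefree and ≠ 1, it is not a perfect square in Q, so x^2 + 714 has no rational root and is therefore irreducible over Q (a degree-2 polynomial over a field is irreducible iff it has no root). Hence m_α(x) = x^2 + 714.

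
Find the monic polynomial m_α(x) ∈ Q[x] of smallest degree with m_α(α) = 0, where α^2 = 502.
m_α(x) = x^2 - 502

α satisfies α^2 - 502 = 0, so x^2 - 502 annihilates α. Since d = 502 is squarefree and ≠ 1, it is not a perfect square in Q, so x^2 - 502 has no rational root and is therefore irreducible over Q (a degree-2 polynomial over a field is irreducible iff it has no root). Hence m_α(x) = x^2 - 502.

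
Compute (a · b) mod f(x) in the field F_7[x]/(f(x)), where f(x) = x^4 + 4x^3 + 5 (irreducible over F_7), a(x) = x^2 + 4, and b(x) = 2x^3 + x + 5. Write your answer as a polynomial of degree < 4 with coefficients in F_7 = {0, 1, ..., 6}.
a · b ≡ 6x^3 + 5x^2 + x + 4 (mod f(x))

Multiply in F_7[x]: a(x)·b(x) = (x^2 + 4)·(2x^3 + x + 5) = 2x^5 + 2x^3 + 5x^2 + 4x + 6. This has degree ≥ 4, so divide by f(x) over F_7: 2x^5 + 2x^3 + 5x^2 + 4x + 6 = (2x + 6)·(x^4 + 4x^3 + 5) + (6x^3 + 5x^2 + x + 4). Hence a·b ≡ 6x^3 + 5x^2 + x + 4 (mod f). (F_7[x]/(f) is a field with 7^4 = 2401 elements since f is irreducible of degree 4.)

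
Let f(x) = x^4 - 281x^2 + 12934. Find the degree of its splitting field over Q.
[K : Q] = 4

Solving the quadratic in x^2: x^2 = (281 ± √(281^2 - 4·12934))/2 = (281 ± √27225)/2 = (281 ± 165)/2, giving x^2 = 58 or x^2 = 223. So f(x) = (x^2 - 58)(x^2 - 223) and the roots of f are ±√58, ±√223. Hence the splitting field is K = Q(√58, √223). Since 58 and 223 are distinct squarefree integers > 1, their product 12934 is not a perfect square, so √223 ∉ Q(√58). By the tower law [K:Q] = [Q(√58,√223):Q(√58)] · [Q(√58):Q] = 2 · 2 = 4.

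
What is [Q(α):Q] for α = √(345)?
[Q(α):Q] = 2

[Q(α):Q] equals the degree of the minimal polynomial of α. Here α^2 = 345 and x^2 - 345 is irreducible (d = 345 is squarefree, ≠ 1, hence not a square), so deg(m_α) = 2. Thus [Q(α):Q] = 2.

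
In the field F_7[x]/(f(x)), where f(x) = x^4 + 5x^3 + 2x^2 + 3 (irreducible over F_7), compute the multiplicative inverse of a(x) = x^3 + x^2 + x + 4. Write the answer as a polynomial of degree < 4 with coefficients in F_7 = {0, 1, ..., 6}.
a(x)^(-1) ≡ 3x^3 + 5x^2 (mod f(x))

Since f is irreducible over F_7, F_7[x]/(f) is a field and a(x) ≠ 0 has an inverse. Apply the extended Euclidean algorithm to f(x) and a(x) in F_7[x]: f(x) = (x + 4)·a(x) + (4x^2 + 6x + 1);  a(x) = (2x + 6)·(4x^2 + 6x + 1) + (5x + 5);  (4x^2 + 6x + 1) = (5x + 6)·(5x + 5) + (6). The last nonzero remainder is the constant 6 = gcd(f, a) in F_7. Back-substituting through the division chain expresses 6 = s(x)·a(x) + t(x)·f(x) with s(x) ≡ 4x^3 + 2x^2 (mod f), so (4x^3 + 2x^2)·a(x) ≡ 6 (mod f). Multiplying by 6^(-1) ≡ 6 in F_7 gives a(x)^(-1) ≡ 6·(4x^3 + 2x^2) ≡ 3x^3 + 5x^2 (mod f). Check: (x^3 + x^2 + x + 4)·(3x^3 + 5x^2) = 3x^6 + x^5 + x^4 + 3x^3 + 6x^2 ≡ 1 (mod x^4 + 5x^3 + 2x^2 + 3).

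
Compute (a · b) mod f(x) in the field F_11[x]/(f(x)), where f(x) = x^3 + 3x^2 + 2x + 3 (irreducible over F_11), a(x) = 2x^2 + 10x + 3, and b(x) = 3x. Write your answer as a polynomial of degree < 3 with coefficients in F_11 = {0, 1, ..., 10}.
a · b ≡ x^2 + 8x + 4 (mod f(x))

Multiply in F_11[x]: a(x)·b(x) = (2x^2 + 10x + 3)·(3x) = 6x^3 + 8x^2 + 9x. This has degree ≥ 3, so divide by f(x) over F_11: 6x^3 + 8x^2 + 9x = (6)·(x^3 + 3x^2 + 2x + 3) + (x^2 + 8x + 4). Hence a·b ≡ x^2 + 8x + 4 (mod f). (F_11[x]/(f) is a field with 11^3 = 1331 elements since f is irreducible of degree 3.)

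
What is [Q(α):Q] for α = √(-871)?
[Q(α):Q] = 2

[Q(α):Q] equals the degree of the minimal polynomial of α. Here α^2 = -871 and x^2 + 871 is irreducible (d = -871 is squarefree, ≠ 1, hence not a square), so deg(m_α) = 2. Thus [Q(α):Q] = 2.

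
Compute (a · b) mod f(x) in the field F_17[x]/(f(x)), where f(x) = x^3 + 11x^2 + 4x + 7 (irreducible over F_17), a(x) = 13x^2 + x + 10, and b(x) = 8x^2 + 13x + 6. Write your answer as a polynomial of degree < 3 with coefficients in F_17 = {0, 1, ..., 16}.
a · b ≡ 5x^2 + 12x + 12 (mod f(x))

Multiply in F_17[x]: a(x)·b(x) = (13x^2 + x + 10)·(8x^2 + 13x + 6) = 2x^4 + 7x^3 + x^2 + 9. This has degree ≥ 3, so divide by f(x) over F_17: 2x^4 + 7x^3 + x^2 + 9 = (2x + 2)·(x^3 + 11x^2 + 4x + 7) + (5x^2 + 12x + 12). Hence a·b ≡ 5x^2 + 12x + 12 (mod f). (F_17[x]/(f) is a field with 17^3 = 4913 elements since f is irreducible of degree 3.)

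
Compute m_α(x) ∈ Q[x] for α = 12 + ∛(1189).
m_α(x) = x^3 - 36x^2 + 432x - 2917

Set β = α - 12 = ∛(1189), so β^3 = 1189. Then (α - 12)^3 - 1189 = 0, i.e. α is a root of g(x) = (x - 12)^3 - 1189 = x^3 - 36x^2 + 432x - 2917. Since g(x) = h(x - 12) where h(x) = x^3 - 1189, and h is irreducible over Q (because 1189 is not a perfect cube, so h has no rational root, and a monic cubic with no rational root is irreducible), g is also irreducible (irreducibility is preserved under the substitution x → x - 12). Hence m_α(x) = x^3 - 36x^2 + 432x - 2917.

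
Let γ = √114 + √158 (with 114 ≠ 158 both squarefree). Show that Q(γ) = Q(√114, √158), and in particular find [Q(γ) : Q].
[Q(γ) : Q] = 4 (equivalently, Q(γ) = Q(√114, √158))

Obviously Q(γ) ⊆ Q(√114, √158), and [Q(√114, √158):Q] = 4 (since 114, 158 are distinct squarefree integers > 1 with 18012 not a perfect square). To show equality we compute the minimal polynomial of γ. From γ = √114 + √158: γ^2 = 114 + 2√(18012) + 158 = 272 + 2√(18012), so γ^2 - 272 = 2√(18012); squaring, (γ^2 - 272)^2 = 4·18012, i.e. γ^4 - 544γ^2 + 73984 - 72048 = 0, i.e. γ^4 - 544γ^2 + 1936 = 0. So γ is a root of x^4 - 544x^2 + 1936. This polynomial is irreducible over Q: it has no rational root (each ±√114 ± √158 is irrational), and any factorization into two quadratics over Q would force √(18012) ∈ Q (pairing opposite roots) or √114, √158 ∈ Q (other pairings), all impossible. Hence [Q(γ):Q] = 4 = [Q(√114, √158):Q], so Q(γ) = Q(√114, √158).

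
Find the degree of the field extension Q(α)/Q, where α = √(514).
[Q(α):Q] = 2

[Q(α):Q] equals the degree of the minimal polynomial of α. Here α^2 = 514 and x^2 - 514 is irreducible (d = 514 is squarefree, ≠ 1, hence not a square), so deg(m_α) = 2. Thus [Q(α):Q] = 2.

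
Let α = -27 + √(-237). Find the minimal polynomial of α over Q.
m_α(x) = x^2 + 54x + 966

From α + 27 = √(-237), squaring gives (α + 27)^2 = -237, i.e. α^2 + 54α + 729 = -237, so α^2 + 54α + 966 = 0. The discriminant of x^2 + 54x + 966 is (54)^2 - 4·(966) = 2916 - 3864 = -948, and 4·(-237) is not a perfect square in Q since -237 is squarefree and ≠ 1. Hence x^2 + 54x + 966 is irreducible over Q and is the minimal polynomial of α.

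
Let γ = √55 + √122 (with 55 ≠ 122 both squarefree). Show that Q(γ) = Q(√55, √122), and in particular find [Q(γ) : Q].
[Q(γ) : Q] = 4 (equivalently, Q(γ) = Q(√55, √122))

Obviously Q(γ) ⊆ Q(√55, √122), and [Q(√55, √122):Q] = 4 (since 55, 122 are distinct squarefree integers > 1 with 6710 not a perfect square). To show equality we compute the minimal polynomial of γ. From γ = √55 + √122: γ^2 = 55 + 2√(6710) + 122 = 177 + 2√(6710), so γ^2 - 177 = 2√(6710); squaring, (γ^2 - 177)^2 = 4·6710, i.e. γ^4 - 354γ^2 + 31329 - 26840 = 0, i.e. γ^4 - 354γ^2 + 4489 = 0. So γ is a root of x^4 - 354x^2 + 4489. This polynomial is irreducible over Q: it has no rational root (each ±√55 ± √122 is irrational), and any factorization into two quadratics over Q would force √(6710) ∈ Q (pairing opposite roots) or √55, √122 ∈ Q (other pairings), all impossible. Hence [Q(γ):Q] = 4 = [Q(√55, √122):Q], so Q(γ) = Q(√55, √122).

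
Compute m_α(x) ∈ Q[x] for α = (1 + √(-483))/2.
m_α(x) = x^2 - x + 121

From 2α - 1 = √(-483), squaring gives (2α - 1)^2 = -483, i.e. 4α^2 - 4α + 1 = -483, so α^2 - α + (1 + 483)/4 = 0. Since -483 ≡ 1 (mod 4), (1 + 483)/4 = 121 ∈ Z. The polynomial x^2 - x + 121 has discriminant 1 - 4·(121) = -483, which is not a perfect square in Q (d = -483 is squarefree and ≠ 1), so x^2 - x + 121 is irreducible over Q. It is the minimal polynomial of α.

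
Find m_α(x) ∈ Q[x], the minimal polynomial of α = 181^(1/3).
m_α(x) = x^3 - 181

α satisfies α^3 = 181, so x^3 - 181 annihilates α. By the rational root test, a rational root p/q (in lowest terms) of x^3 - 181 would satisfy p^3 = 181 q^3, forcing q = 1 and p^3 = 181; but 181 is not a perfect cube, contradiction. A monic cubic over Q with no rational root is irreducible (any nontrivial factorization would include a linear factor). Hence x^3 - 181 is the minimal polynomial of α, and in particular [Q(α):Q] = 3.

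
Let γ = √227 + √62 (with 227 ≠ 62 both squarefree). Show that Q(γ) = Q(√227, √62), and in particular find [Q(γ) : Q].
[Q(γ) : Q] = 4 (equivalently, Q(γ) = Q(√227, √62))

Obviously Q(γ) ⊆ Q(√227, √62), and [Q(√227, √62):Q] = 4 (since 227, 62 are distinct squarefree integers > 1 with 14074 not a perfect square). To show equality we compute the minimal polynomial of γ. From γ = √227 + √62: γ^2 = 227 + 2√(14074) + 62 = 289 + 2√(14074), so γ^2 - 289 = 2√(14074); squaring, (γ^2 - 289)^2 = 4·14074, i.e. γ^4 - 578γ^2 + 83521 - 56296 = 0, i.e. γ^4 - 578γ^2 + 27225 = 0. So γ is a root of x^4 - 578x^2 + 27225. This polynomial is irreducible over Q: it has no rational root (each ±√227 ± √62 is irrational), and any factorization into two quadratics over Q would force √(14074) ∈ Q (pairing opposite roots) or √227, √62 ∈ Q (other pairings), all impossible. Hence [Q(γ):Q] = 4 = [Q(√227, √62):Q], so Q(γ) = Q(√227, √62).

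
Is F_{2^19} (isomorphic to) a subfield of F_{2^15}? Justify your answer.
No: F_{2^19} is not a subfield of F_{2^15}

F_{p^m} embeds in F_{p^n} iff m | n. Here 19 ∤ 15 (since 15 = 0·19 + 15 with remainder 15 ≠ 0), so F_{2^19} is not a subfield of F_{2^15}. Equivalently: if it were, the tower law would give 19 = [F_{2^19}:F_2] dividing [F_{2^15}:F_2] = 15, contradiction.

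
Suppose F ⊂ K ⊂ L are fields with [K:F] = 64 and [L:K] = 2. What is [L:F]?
[L:F] = 128

The tower law says that for any tower of field extensions F ⊂ K ⊂ L with finite degrees, [L:F] = [L:K] · [K:F]. Here this gives [L:F] = 2 · 64 = 128.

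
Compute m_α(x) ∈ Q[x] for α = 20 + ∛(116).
m_α(x) = x^3 - 60x^2 + 1200x - 8116

Set β = α - 20 = ∛(116), so β^3 = 116. Then (α - 20)^3 - 116 = 0, i.e. α is a root of g(x) = (x - 20)^3 - 116 = x^3 - 60x^2 + 1200x - 8116. Since g(x) = h(x - 20) where h(x) = x^3 - 116, and h is irreducible over Q (because 116 is not a perfect cube, so h has no rational root, and a monic cubic with no rational root is irreducible), g is also irreducible (irreducibility is preserved under the substitution x → x - 20). Hence m_α(x) = x^3 - 60x^2 + 1200x - 8116.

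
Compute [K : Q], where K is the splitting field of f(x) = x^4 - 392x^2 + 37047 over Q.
[K : Q] = 4

Solving the quadratic in x^2: x^2 = (392 ± √(392^2 - 4·37047))/2 = (392 ± √5476)/2 = (392 ± 74)/2, giving x^2 = 233 or x^2 = 159. So f(x) = (x^2 - 233)(x^2 - 159) and the roots of f are ±√233, ±√159. Hence the splitting field is K = Q(√233, √159). Since 233 and 159 are distinct squarefree integers > 1, their product 37047 is not a perfect square, so √159 ∉ Q(√233). By the tower law [K:Q] = [Q(√233,√159):Q(√233)] · [Q(√233):Q] = 2 · 2 = 4.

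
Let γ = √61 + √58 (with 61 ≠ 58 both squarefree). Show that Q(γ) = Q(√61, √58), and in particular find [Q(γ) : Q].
[Q(γ) : Q] = 4 (equivalently, Q(γ) = Q(√61, √58))

Obviously Q(γ) ⊆ Q(√61, √58), and [Q(√61, √58):Q] = 4 (since 61, 58 are distinct squarefree integers > 1 with 3538 not a perfect square). To show equality we compute the minimal polynomial of γ. From γ = √61 + √58: γ^2 = 61 + 2√(3538) + 58 = 119 + 2√(3538), so γ^2 - 119 = 2√(3538); squaring, (γ^2 - 119)^2 = 4·3538, i.e. γ^4 - 238γ^2 + 14161 - 14152 = 0, i.e. γ^4 - 238γ^2 + 9 = 0. So γ is a root of x^4 - 238x^2 + 9. This polynomial is irreducible over Q: it has no rational root (each ±√61 ± √58 is irrational), and any factorization into two quadratics over Q would force √(3538) ∈ Q (pairing opposite roots) or √61, √58 ∈ Q (other pairings), all impossible. Hence [Q(γ):Q] = 4 = [Q(√61, √58):Q], so Q(γ) = Q(√61, √58).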